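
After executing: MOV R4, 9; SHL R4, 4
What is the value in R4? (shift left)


Register state trace:
  MOV R4, 9  → R4 = 9
  SHL R4, 4  → R4 = 9 << 4 = 9 * 2^4 = 144
Final: R4 = 144

144


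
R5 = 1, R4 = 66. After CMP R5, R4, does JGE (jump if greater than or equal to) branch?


Trace:
  R5 = 1, R4 = 66
  CMP R5, R4  → compares 1 vs 66
  JGE checks: is 1 greater than or equal to 66?
  1 < 66, so condition is false
Branch taken: No

No


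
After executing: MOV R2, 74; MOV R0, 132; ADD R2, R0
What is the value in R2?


Register state trace:
  MOV R2, 74  → R2 = 74
  MOV R0, 132  → R0 = 132
  ADD R2, R0  → R2 = 74 + 132 = 206
Final: R2 = 206

206


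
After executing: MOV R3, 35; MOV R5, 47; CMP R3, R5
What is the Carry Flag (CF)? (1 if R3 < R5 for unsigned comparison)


Register state trace:
  MOV R3, 35  → R3 = 35
  MOV R5, 47  → R5 = 47
  CMP R3, R5  → unsigned 35 - 47: borrow occurs
  35 < 47, so CF = 1
CF = 1

1


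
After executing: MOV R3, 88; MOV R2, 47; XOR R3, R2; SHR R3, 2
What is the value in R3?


Register state trace:
  MOV R3, 88  → R3 = 88 (0b01011000)
  MOV R2, 47  → R2 = 47 (0b00101111)
  XOR R3, R2  → R3 = 88 XOR 47 = 119 (0b01110111)
  SHR R3, 2  → R3 = 119 >> 2 = 29
Final: R3 = 29

29


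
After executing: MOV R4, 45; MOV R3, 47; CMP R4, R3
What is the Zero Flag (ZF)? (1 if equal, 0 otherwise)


Register state trace:
  MOV R4, 45  → R4 = 45
  MOV R3, 47  → R3 = 47
  CMP R4, R3  → computes 45 - 47 = -2
  Result is nonzero, so values are not equal
ZF = 0

0


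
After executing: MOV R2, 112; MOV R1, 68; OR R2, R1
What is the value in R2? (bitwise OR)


Register state trace:
  MOV R2, 112  → R2 = 112 (0b01110000)
  MOV R1, 68  → R1 = 68 (0b01000100)
  OR R2, R1   → R2 = 112 OR 68 = 116 (0b01110100)
Final: R2 = 116

116


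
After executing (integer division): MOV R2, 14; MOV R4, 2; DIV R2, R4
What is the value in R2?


Register state trace:
  MOV R2, 14  → R2 = 14
  MOV R4, 2  → R4 = 2
  DIV R2, R4  → R2 = 14 // 2 = 7
Final: R2 = 7

7


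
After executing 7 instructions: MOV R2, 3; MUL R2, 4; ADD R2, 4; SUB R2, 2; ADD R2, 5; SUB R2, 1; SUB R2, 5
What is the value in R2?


Register state trace:
  MOV R2, 3  → R2 = 3
  MUL R2, 4  → R2 = 3 * 4 = 12
  ADD R2, 4  → R2 = 12 + 4 = 16
  SUB R2, 2  → R2 = 16 - 2 = 14
  ADD R2, 5  → R2 = 14 + 5 = 19
  SUB R2, 1  → R2 = 19 - 1 = 18
  SUB R2, 5  → R2 = 18 - 5 = 13
Final: R2 = 13

13


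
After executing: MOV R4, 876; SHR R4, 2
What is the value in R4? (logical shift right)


Register state trace:
  MOV R4, 876  → R4 = 876
  SHR R4, 2  → R4 = 876 >> 2 = 876 // 2^2 = 219
Final: R4 = 219

219


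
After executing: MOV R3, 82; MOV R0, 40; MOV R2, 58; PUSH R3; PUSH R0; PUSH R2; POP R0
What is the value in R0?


Stack trace (top is rightmost):
  MOV R3, 82  → R3 = 82
  MOV R0, 40  → R0 = 40
  MOV R2, 58  → R2 = 58
  PUSH R3  → stack: [82]
  PUSH R0  → stack: [82, 40]
  PUSH R2  → stack: [82, 40, 58]
  POP R0  → R0 = 58, stack: [82, 40]
Final: R0 = 58

58


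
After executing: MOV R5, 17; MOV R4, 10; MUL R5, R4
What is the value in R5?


Register state trace:
  MOV R5, 17  → R5 = 17
  MOV R4, 10  → R4 = 10
  MUL R5, R4  → R5 = 17 * 10 = 170
Final: R5 = 170

170


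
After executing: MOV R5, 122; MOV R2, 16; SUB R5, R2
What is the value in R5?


Register state trace:
  MOV R5, 122  → R5 = 122
  MOV R2, 16  → R2 = 16
  SUB R5, R2  → R5 = 122 - 16 = 106
Final: R5 = 106

106


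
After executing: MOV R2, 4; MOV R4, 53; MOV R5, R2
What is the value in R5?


Register state trace:
  MOV R2, 4  → R2 = 4
  MOV R4, 53  → R4 = 53
  MOV R5, R2  → R5 = 4
Final: R5 = 4

4


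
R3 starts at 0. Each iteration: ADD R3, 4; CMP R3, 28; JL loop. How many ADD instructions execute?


Loop trace (R3 starts at 0, target 28, step 4):
  ADD #1: R3 = 0 + 4 = 4  → 4 < 28, loop
  ADD #2: R3 = 4 + 4 = 8  → 8 < 28, loop
  ADD #3: R3 = 8 + 4 = 12  → 12 < 28, loop
  ADD #4: R3 = 12 + 4 = 16  → 16 < 28, loop
  ADD #5: R3 = 16 + 4 = 20  → 20 < 28, loop
  ADD #6: R3 = 20 + 4 = 24  → 24 < 28, loop
  ADD #7: R3 = 24 + 4 = 28  → 28 >= 28, exit
Total ADD instructions: 7

7


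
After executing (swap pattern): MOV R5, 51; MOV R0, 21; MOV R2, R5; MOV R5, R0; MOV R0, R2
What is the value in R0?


Register state trace (swap pattern):
  MOV R5, 51  → R5 = 51
  MOV R0, 21  → R0 = 21
  MOV R2, R5  → R2 = 51  (save R5)
  MOV R5, R0  → R5 = 21  (R5 gets R0's value)
  MOV R0, R2  → R0 = 51  (R0 gets saved value)
Final: R0 = 51

51


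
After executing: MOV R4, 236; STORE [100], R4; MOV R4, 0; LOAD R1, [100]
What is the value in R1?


Register and memory trace:
  MOV R4, 236  → R4 = 236
  STORE [100], R4  → mem[100] = 236
  MOV R4, 0  → R4 = 0
  LOAD R1, [100]  → R1 = mem[100] = 236
Final: R1 = 236

236


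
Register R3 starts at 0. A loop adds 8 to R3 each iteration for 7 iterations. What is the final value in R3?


Starting value: R3 = 0
  Iter 1: R3 = 0 + 8 = 8
  Iter 2: R3 = 8 + 8 = 16
  Iter 3: R3 = 16 + 8 = 24
  Iter 4: R3 = 24 + 8 = 32
  Iter 5: R3 = 32 + 8 = 40
  Iter 6: R3 = 40 + 8 = 48
  Iter 7: R3 = 48 + 8 = 56
Final: R3 = 56

56


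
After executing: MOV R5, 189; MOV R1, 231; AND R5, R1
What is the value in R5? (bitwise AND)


Register state trace:
  MOV R5, 189  → R5 = 189 (0b10111101)
  MOV R1, 231  → R1 = 231 (0b11100111)
  AND R5, R1  → R5 = 189 AND 231 = 165 (0b10100101)
Final: R5 = 165

165


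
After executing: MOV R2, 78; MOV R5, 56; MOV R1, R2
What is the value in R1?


Register state trace:
  MOV R2, 78  → R2 = 78
  MOV R5, 56  → R5 = 56
  MOV R1, R2  → R1 = 78
Final: R1 = 78

78


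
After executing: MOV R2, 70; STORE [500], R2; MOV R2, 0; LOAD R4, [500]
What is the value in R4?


Register and memory trace:
  MOV R2, 70  → R2 = 70
  STORE [500], R2  → mem[500] = 70
  MOV R2, 0  → R2 = 0
  LOAD R4, [500]  → R4 = mem[500] = 70
Final: R4 = 70

70


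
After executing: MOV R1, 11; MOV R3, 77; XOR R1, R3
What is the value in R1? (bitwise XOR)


Register state trace:
  MOV R1, 11  → R1 = 11 (0b00001011)
  MOV R3, 77  → R3 = 77 (0b01001101)
  XOR R1, R3  → R1 = 11 XOR 77 = 70 (0b01000110)
Final: R1 = 70

70


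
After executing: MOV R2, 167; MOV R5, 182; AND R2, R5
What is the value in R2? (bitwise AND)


Register state trace:
  MOV R2, 167  → R2 = 167 (0b10100111)
  MOV R5, 182  → R5 = 182 (0b10110110)
  AND R2, R5  → R2 = 167 AND 182 = 166 (0b10100110)
Final: R2 = 166

166


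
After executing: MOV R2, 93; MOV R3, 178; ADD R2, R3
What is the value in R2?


Register state trace:
  MOV R2, 93  → R2 = 93
  MOV R3, 178  → R3 = 178
  ADD R2, R3  → R2 = 93 + 178 = 271
Final: R2 = 271

271


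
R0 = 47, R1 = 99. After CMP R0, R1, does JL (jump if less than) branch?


Trace:
  R0 = 47, R1 = 99
  CMP R0, R1  → compares 47 vs 99
  JL checks: is 47 less than 99?
  47 < 99, so condition is true
Branch taken: Yes

Yes


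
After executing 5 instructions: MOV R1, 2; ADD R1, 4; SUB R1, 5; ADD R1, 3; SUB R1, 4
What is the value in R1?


Register state trace:
  MOV R1, 2  → R1 = 2
  ADD R1, 4  → R1 = 2 + 4 = 6
  SUB R1, 5  → R1 = 6 - 5 = 1
  ADD R1, 3  → R1 = 1 + 3 = 4
  SUB R1, 4  → R1 = 4 - 4 = 0
Final: R1 = 0

0


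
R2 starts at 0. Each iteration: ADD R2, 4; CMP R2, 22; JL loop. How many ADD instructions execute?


Loop trace (R2 starts at 0, target 22, step 4):
  ADD #1: R2 = 0 + 4 = 4  → 4 < 22, loop
  ADD #2: R2 = 4 + 4 = 8  → 8 < 22, loop
  ADD #3: R2 = 8 + 4 = 12  → 12 < 22, loop
  ADD #4: R2 = 12 + 4 = 16  → 16 < 22, loop
  ADD #5: R2 = 16 + 4 = 20  → 20 < 22, loop
  ADD #6: R2 = 20 + 4 = 24  → 24 >= 22, exit
Total ADD instructions: 6

6


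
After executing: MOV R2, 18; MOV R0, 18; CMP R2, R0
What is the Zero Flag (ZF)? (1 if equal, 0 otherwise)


Register state trace:
  MOV R2, 18  → R2 = 18
  MOV R0, 18  → R0 = 18
  CMP R2, R0  → computes 18 - 18 = 0
  Result is zero, so values are equal
ZF = 1

1


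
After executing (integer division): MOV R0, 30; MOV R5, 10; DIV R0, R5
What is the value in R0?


Register state trace:
  MOV R0, 30  → R0 = 30
  MOV R5, 10  → R5 = 10
  DIV R0, R5  → R0 = 30 // 10 = 3
Final: R0 = 3

3


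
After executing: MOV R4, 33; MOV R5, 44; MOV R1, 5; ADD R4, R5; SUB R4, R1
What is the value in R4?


Register state trace:
  MOV R4, 33  → R4 = 33
  MOV R5, 44  → R5 = 44
  MOV R1, 5  → R1 = 5
  ADD R4, R5  → R4 = 33 + 44 = 77
  SUB R4, R1  → R4 = 77 - 5 = 72
Final: R4 = 72

72


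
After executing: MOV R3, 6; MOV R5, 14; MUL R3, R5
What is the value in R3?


Register state trace:
  MOV R3, 6  → R3 = 6
  MOV R5, 14  → R5 = 14
  MUL R3, R5  → R3 = 6 * 14 = 84
Final: R3 = 84

84


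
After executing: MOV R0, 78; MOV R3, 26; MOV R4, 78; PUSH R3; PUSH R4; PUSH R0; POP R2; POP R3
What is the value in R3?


Stack trace (top is rightmost):
  MOV R0, 78  → R0 = 78
  MOV R3, 26  → R3 = 26
  MOV R4, 78  → R4 = 78
  PUSH R3  → stack: [26]
  PUSH R4  → stack: [26, 78]
  PUSH R0  → stack: [26, 78, 78]
  POP R2  → R2 = 78, stack: [26, 78]
  POP R3  → R3 = 78, stack: [26]
Final: R3 = 78

78


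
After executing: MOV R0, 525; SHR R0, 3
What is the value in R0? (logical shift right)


Register state trace:
  MOV R0, 525  → R0 = 525
  SHR R0, 3  → R0 = 525 >> 3 = 525 // 2^3 = 65
Final: R0 = 65

65


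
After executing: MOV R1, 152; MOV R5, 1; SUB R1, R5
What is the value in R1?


Register state trace:
  MOV R1, 152  → R1 = 152
  MOV R5, 1  → R5 = 1
  SUB R1, R5  → R1 = 152 - 1 = 151
Final: R1 = 151

151


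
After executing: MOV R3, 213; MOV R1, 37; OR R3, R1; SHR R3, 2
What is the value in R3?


Register state trace:
  MOV R3, 213  → R3 = 213 (0b11010101)
  MOV R1, 37  → R1 = 37 (0b00100101)
  OR R3, R1  → R3 = 213 OR 37 = 245 (0b11110101)
  SHR R3, 2  → R3 = 245 >> 2 = 61
Final: R3 = 61

61


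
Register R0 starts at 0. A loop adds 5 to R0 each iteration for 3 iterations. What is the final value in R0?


Starting value: R0 = 0
  Iter 1: R0 = 0 + 5 = 5
  Iter 2: R0 = 5 + 5 = 10
  Iter 3: R0 = 10 + 5 = 15
Final: R0 = 15

15


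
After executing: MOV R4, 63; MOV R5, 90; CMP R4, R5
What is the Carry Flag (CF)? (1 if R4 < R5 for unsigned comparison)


Register state trace:
  MOV R4, 63  → R4 = 63
  MOV R5, 90  → R5 = 90
  CMP R4, R5  → unsigned 63 - 90: borrow occurs
  63 < 90, so CF = 1
CF = 1

1


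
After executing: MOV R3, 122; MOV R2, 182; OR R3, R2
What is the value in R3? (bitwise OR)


Register state trace:
  MOV R3, 122  → R3 = 122 (0b01111010)
  MOV R2, 182  → R2 = 182 (0b10110110)
  OR R3, R2   → R3 = 122 OR 182 = 254 (0b11111110)
Final: R3 = 254

254


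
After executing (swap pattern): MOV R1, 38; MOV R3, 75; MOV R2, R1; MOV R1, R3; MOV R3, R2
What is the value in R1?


Register state trace (swap pattern):
  MOV R1, 38  → R1 = 38
  MOV R3, 75  → R3 = 75
  MOV R2, R1  → R2 = 38  (save R1)
  MOV R1, R3  → R1 = 75  (R1 gets R3's value)
  MOV R3, R2  → R3 = 38  (R3 gets saved value)
Final: R1 = 75

75


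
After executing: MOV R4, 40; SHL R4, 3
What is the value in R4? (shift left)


Register state trace:
  MOV R4, 40  → R4 = 40
  SHL R4, 3  → R4 = 40 << 3 = 40 * 2^3 = 320
Final: R4 = 320

320


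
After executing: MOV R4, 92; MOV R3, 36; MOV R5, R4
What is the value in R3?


Register state trace:
  MOV R4, 92  → R4 = 92
  MOV R3, 36  → R3 = 36
  MOV R5, R4  → R5 = 92
Final: R3 = 36

36


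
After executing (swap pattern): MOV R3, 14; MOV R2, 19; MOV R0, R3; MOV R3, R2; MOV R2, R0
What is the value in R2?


Register state trace (swap pattern):
  MOV R3, 14  → R3 = 14
  MOV R2, 19  → R2 = 19
  MOV R0, R3  → R0 = 14  (save R3)
  MOV R3, R2  → R3 = 19  (R3 gets R2's value)
  MOV R2, R0  → R2 = 14  (R2 gets saved value)
Final: R2 = 14

14


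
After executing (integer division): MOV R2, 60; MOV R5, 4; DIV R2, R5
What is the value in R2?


Register state trace:
  MOV R2, 60  → R2 = 60
  MOV R5, 4  → R5 = 4
  DIV R2, R5  → R2 = 60 // 4 = 15
Final: R2 = 15

15


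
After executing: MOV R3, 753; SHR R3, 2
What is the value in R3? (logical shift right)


Register state trace:
  MOV R3, 753  → R3 = 753
  SHR R3, 2  → R3 = 753 >> 2 = 753 // 2^2 = 188
Final: R3 = 188

188


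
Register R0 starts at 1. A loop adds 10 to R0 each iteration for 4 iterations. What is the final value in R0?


Starting value: R0 = 1
  Iter 1: R0 = 1 + 10 = 11
  Iter 2: R0 = 11 + 10 = 21
  Iter 3: R0 = 21 + 10 = 31
  Iter 4: R0 = 31 + 10 = 41
Final: R0 = 41

41


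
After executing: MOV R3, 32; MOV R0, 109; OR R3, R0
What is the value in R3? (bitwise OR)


Register state trace:
  MOV R3, 32  → R3 = 32 (0b00100000)
  MOV R0, 109  → R0 = 109 (0b01101101)
  OR R3, R0   → R3 = 32 OR 109 = 109 (0b01101101)
Final: R3 = 109

109


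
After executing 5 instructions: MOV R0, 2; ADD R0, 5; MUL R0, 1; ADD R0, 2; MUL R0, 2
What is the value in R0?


Register state trace:
  MOV R0, 2  → R0 = 2
  ADD R0, 5  → R0 = 2 + 5 = 7
  MUL R0, 1  → R0 = 7 * 1 = 7
  ADD R0, 2  → R0 = 7 + 2 = 9
  MUL R0, 2  → R0 = 9 * 2 = 18
Final: R0 = 18

18


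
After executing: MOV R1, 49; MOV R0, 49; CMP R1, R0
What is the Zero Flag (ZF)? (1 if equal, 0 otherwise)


Register state trace:
  MOV R1, 49  → R1 = 49
  MOV R0, 49  → R0 = 49
  CMP R1, R0  → computes 49 - 49 = 0
  Result is zero, so values are equal
ZF = 1

1


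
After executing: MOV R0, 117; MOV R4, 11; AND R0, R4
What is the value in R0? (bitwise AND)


Register state trace:
  MOV R0, 117  → R0 = 117 (0b01110101)
  MOV R4, 11  → R4 = 11 (0b00001011)
  AND R0, R4  → R0 = 117 AND 11 = 1 (0b00000001)
Final: R0 = 1

1


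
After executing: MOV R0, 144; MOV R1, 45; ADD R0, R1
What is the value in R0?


Register state trace:
  MOV R0, 144  → R0 = 144
  MOV R1, 45  → R1 = 45
  ADD R0, R1  → R0 = 144 + 45 = 189
Final: R0 = 189

189


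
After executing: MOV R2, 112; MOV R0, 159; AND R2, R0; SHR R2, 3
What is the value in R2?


Register state trace:
  MOV R2, 112  → R2 = 112 (0b01110000)
  MOV R0, 159  → R0 = 159 (0b10011111)
  AND R2, R0  → R2 = 112 AND 159 = 16 (0b00010000)
  SHR R2, 3  → R2 = 16 >> 3 = 2
Final: R2 = 2

2


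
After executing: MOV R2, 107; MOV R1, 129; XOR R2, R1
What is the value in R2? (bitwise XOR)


Register state trace:
  MOV R2, 107  → R2 = 107 (0b01101011)
  MOV R1, 129  → R1 = 129 (0b10000001)
  XOR R2, R1  → R2 = 107 XOR 129 = 234 (0b11101010)
Final: R2 = 234

234


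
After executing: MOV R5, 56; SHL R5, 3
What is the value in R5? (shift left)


Register state trace:
  MOV R5, 56  → R5 = 56
  SHL R5, 3  → R5 = 56 << 3 = 56 * 2^3 = 448
Final: R5 = 448

448


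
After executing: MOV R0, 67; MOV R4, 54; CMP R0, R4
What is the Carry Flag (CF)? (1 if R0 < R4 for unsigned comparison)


Register state trace:
  MOV R0, 67  → R0 = 67
  MOV R4, 54  → R4 = 54
  CMP R0, R4  → unsigned 67 - 54: no borrow
  67 >= 54, so CF = 0
CF = 0

0


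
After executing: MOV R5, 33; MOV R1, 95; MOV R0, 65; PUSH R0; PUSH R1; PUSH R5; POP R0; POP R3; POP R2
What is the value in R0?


Stack trace (top is rightmost):
  MOV R5, 33  → R5 = 33
  MOV R1, 95  → R1 = 95
  MOV R0, 65  → R0 = 65
  PUSH R0  → stack: [65]
  PUSH R1  → stack: [65, 95]
  PUSH R5  → stack: [65, 95, 33]
  POP R0  → R0 = 33, stack: [65, 95]
  POP R3  → R3 = 95, stack: [65]
  POP R2  → R2 = 65, stack: []
Final: R0 = 33

33


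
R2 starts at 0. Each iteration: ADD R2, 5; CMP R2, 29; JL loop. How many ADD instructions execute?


Loop trace (R2 starts at 0, target 29, step 5):
  ADD #1: R2 = 0 + 5 = 5  → 5 < 29, loop
  ADD #2: R2 = 5 + 5 = 10  → 10 < 29, loop
  ADD #3: R2 = 10 + 5 = 15  → 15 < 29, loop
  ADD #4: R2 = 15 + 5 = 20  → 20 < 29, loop
  ADD #5: R2 = 20 + 5 = 25  → 25 < 29, loop
  ADD #6: R2 = 25 + 5 = 30  → 30 >= 29, exit
Total ADD instructions: 6

6


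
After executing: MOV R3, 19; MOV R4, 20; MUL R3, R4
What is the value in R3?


Register state trace:
  MOV R3, 19  → R3 = 19
  MOV R4, 20  → R4 = 20
  MUL R3, R4  → R3 = 19 * 20 = 380
Final: R3 = 380

380


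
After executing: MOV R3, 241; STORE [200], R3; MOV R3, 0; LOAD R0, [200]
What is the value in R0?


Register and memory trace:
  MOV R3, 241  → R3 = 241
  STORE [200], R3  → mem[200] = 241
  MOV R3, 0  → R3 = 0
  LOAD R0, [200]  → R0 = mem[200] = 241
Final: R0 = 241

241


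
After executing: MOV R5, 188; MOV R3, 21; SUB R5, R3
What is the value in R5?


Register state trace:
  MOV R5, 188  → R5 = 188
  MOV R3, 21  → R3 = 21
  SUB R5, R3  → R5 = 188 - 21 = 167
Final: R5 = 167

167


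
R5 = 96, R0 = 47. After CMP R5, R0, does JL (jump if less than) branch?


Trace:
  R5 = 96, R0 = 47
  CMP R5, R0  → compares 96 vs 47
  JL checks: is 96 less than 47?
  96 > 47, so condition is false
Branch taken: No

No


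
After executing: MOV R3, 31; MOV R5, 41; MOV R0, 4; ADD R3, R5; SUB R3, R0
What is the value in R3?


Register state trace:
  MOV R3, 31  → R3 = 31
  MOV R5, 41  → R5 = 41
  MOV R0, 4  → R0 = 4
  ADD R3, R5  → R3 = 31 + 41 = 72
  SUB R3, R0  → R3 = 72 - 4 = 68
Final: R3 = 68

68


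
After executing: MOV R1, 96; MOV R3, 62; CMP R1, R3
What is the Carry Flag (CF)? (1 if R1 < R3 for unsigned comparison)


Register state trace:
  MOV R1, 96  → R1 = 96
  MOV R3, 62  → R3 = 62
  CMP R1, R3  → unsigned 96 - 62: no borrow
  96 >= 62, so CF = 0
CF = 0

0


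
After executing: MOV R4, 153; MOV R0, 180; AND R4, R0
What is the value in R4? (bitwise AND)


Register state trace:
  MOV R4, 153  → R4 = 153 (0b10011001)
  MOV R0, 180  → R0 = 180 (0b10110100)
  AND R4, R0  → R4 = 153 AND 180 = 144 (0b10010000)
Final: R4 = 144

144


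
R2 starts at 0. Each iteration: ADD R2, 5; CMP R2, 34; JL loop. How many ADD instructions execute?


Loop trace (R2 starts at 0, target 34, step 5):
  ADD #1: R2 = 0 + 5 = 5  → 5 < 34, loop
  ADD #2: R2 = 5 + 5 = 10  → 10 < 34, loop
  ADD #3: R2 = 10 + 5 = 15  → 15 < 34, loop
  ADD #4: R2 = 15 + 5 = 20  → 20 < 34, loop
  ADD #5: R2 = 20 + 5 = 25  → 25 < 34, loop
  ADD #6: R2 = 25 + 5 = 30  → 30 < 34, loop
  ADD #7: R2 = 30 + 5 = 35  → 35 >= 34, exit
Total ADD instructions: 7

7


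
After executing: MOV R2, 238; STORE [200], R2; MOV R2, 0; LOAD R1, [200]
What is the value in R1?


Register and memory trace:
  MOV R2, 238  → R2 = 238
  STORE [200], R2  → mem[200] = 238
  MOV R2, 0  → R2 = 0
  LOAD R1, [200]  → R1 = mem[200] = 238
Final: R1 = 238

238


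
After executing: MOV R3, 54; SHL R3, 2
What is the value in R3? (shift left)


Register state trace:
  MOV R3, 54  → R3 = 54
  SHL R3, 2  → R3 = 54 << 2 = 54 * 2^2 = 216
Final: R3 = 216

216


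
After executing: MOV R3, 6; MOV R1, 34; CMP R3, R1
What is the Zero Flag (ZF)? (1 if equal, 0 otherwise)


Register state trace:
  MOV R3, 6  → R3 = 6
  MOV R1, 34  → R1 = 34
  CMP R3, R1  → computes 6 - 34 = -28
  Result is nonzero, so values are not equal
ZF = 0

0


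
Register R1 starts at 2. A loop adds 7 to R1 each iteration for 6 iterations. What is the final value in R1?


Starting value: R1 = 2
  Iter 1: R1 = 2 + 7 = 9
  Iter 2: R1 = 9 + 7 = 16
  Iter 3: R1 = 16 + 7 = 23
  Iter 4: R1 = 23 + 7 = 30
  Iter 5: R1 = 30 + 7 = 37
  Iter 6: R1 = 37 + 7 = 44
Final: R1 = 44

44


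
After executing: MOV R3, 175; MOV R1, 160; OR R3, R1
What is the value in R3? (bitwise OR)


Register state trace:
  MOV R3, 175  → R3 = 175 (0b10101111)
  MOV R1, 160  → R1 = 160 (0b10100000)
  OR R3, R1   → R3 = 175 OR 160 = 175 (0b10101111)
Final: R3 = 175

175


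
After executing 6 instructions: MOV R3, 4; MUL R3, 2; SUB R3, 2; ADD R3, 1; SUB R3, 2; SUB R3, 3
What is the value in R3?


Register state trace:
  MOV R3, 4  → R3 = 4
  MUL R3, 2  → R3 = 4 * 2 = 8
  SUB R3, 2  → R3 = 8 - 2 = 6
  ADD R3, 1  → R3 = 6 + 1 = 7
  SUB R3, 2  → R3 = 7 - 2 = 5
  SUB R3, 3  → R3 = 5 - 3 = 2
Final: R3 = 2

2


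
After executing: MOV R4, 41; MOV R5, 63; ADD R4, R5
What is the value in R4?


Register state trace:
  MOV R4, 41  → R4 = 41
  MOV R5, 63  → R5 = 63
  ADD R4, R5  → R4 = 41 + 63 = 104
Final: R4 = 104

104


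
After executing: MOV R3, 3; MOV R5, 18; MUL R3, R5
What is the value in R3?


Register state trace:
  MOV R3, 3  → R3 = 3
  MOV R5, 18  → R5 = 18
  MUL R3, R5  → R3 = 3 * 18 = 54
Final: R3 = 54

54


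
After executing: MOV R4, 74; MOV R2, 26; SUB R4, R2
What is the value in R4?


Register state trace:
  MOV R4, 74  → R4 = 74
  MOV R2, 26  → R2 = 26
  SUB R4, R2  → R4 = 74 - 26 = 48
Final: R4 = 48

48


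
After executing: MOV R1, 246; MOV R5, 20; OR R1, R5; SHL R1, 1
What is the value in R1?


Register state trace:
  MOV R1, 246  → R1 = 246 (0b11110110)
  MOV R5, 20  → R5 = 20 (0b00010100)
  OR R1, R5  → R1 = 246 OR 20 = 246 (0b11110110)
  SHL R1, 1  → R1 = 246 << 1 = 492
Final: R1 = 492

492


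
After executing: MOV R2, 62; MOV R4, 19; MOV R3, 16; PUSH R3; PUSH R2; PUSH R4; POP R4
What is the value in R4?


Stack trace (top is rightmost):
  MOV R2, 62  → R2 = 62
  MOV R4, 19  → R4 = 19
  MOV R3, 16  → R3 = 16
  PUSH R3  → stack: [16]
  PUSH R2  → stack: [16, 62]
  PUSH R4  → stack: [16, 62, 19]
  POP R4  → R4 = 19, stack: [16, 62]
Final: R4 = 19

19


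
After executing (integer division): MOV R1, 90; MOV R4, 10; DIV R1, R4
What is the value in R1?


Register state trace:
  MOV R1, 90  → R1 = 90
  MOV R4, 10  → R4 = 10
  DIV R1, R4  → R1 = 90 // 10 = 9
Final: R1 = 9

9


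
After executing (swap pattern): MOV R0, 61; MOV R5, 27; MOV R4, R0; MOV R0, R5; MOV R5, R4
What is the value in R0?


Register state trace (swap pattern):
  MOV R0, 61  → R0 = 61
  MOV R5, 27  → R5 = 27
  MOV R4, R0  → R4 = 61  (save R0)
  MOV R0, R5  → R0 = 27  (R0 gets R5's value)
  MOV R5, R4  → R5 = 61  (R5 gets saved value)
Final: R0 = 27

27


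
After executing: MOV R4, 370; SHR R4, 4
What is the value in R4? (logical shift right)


Register state trace:
  MOV R4, 370  → R4 = 370
  SHR R4, 4  → R4 = 370 >> 4 = 370 // 2^4 = 23
Final: R4 = 23

23


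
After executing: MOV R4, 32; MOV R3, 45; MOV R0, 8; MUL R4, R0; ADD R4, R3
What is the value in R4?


Register state trace:
  MOV R4, 32  → R4 = 32
  MOV R3, 45  → R3 = 45
  MOV R0, 8  → R0 = 8
  MUL R4, R0  → R4 = 32 * 8 = 256
  ADD R4, R3  → R4 = 256 + 45 = 301
Final: R4 = 301

301


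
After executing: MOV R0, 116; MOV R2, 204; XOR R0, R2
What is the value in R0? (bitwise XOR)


Register state trace:
  MOV R0, 116  → R0 = 116 (0b01110100)
  MOV R2, 204  → R2 = 204 (0b11001100)
  XOR R0, R2  → R0 = 116 XOR 204 = 184 (0b10111000)
Final: R0 = 184

184


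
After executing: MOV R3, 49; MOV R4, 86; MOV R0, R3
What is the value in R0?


Register state trace:
  MOV R3, 49  → R3 = 49
  MOV R4, 86  → R4 = 86
  MOV R0, R3  → R0 = 49
Final: R0 = 49

49


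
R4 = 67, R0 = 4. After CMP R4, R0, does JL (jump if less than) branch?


Trace:
  R4 = 67, R0 = 4
  CMP R4, R0  → compares 67 vs 4
  JL checks: is 67 less than 4?
  67 > 4, so condition is false
Branch taken: No

No


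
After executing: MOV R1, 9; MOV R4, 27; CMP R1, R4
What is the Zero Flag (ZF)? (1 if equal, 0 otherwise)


Register state trace:
  MOV R1, 9  → R1 = 9
  MOV R4, 27  → R4 = 27
  CMP R1, R4  → computes 9 - 27 = -18
  Result is nonzero, so values are not equal
ZF = 0

0


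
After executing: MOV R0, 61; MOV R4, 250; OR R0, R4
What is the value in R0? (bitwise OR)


Register state trace:
  MOV R0, 61  → R0 = 61 (0b00111101)
  MOV R4, 250  → R4 = 250 (0b11111010)
  OR R0, R4   → R0 = 61 OR 250 = 255 (0b11111111)
Final: R0 = 255

255


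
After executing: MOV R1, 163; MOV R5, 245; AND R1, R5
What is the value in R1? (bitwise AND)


Register state trace:
  MOV R1, 163  → R1 = 163 (0b10100011)
  MOV R5, 245  → R5 = 245 (0b11110101)
  AND R1, R5  → R1 = 163 AND 245 = 161 (0b10100001)
Final: R1 = 161

161


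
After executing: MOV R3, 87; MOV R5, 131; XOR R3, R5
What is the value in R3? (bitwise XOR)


Register state trace:
  MOV R3, 87  → R3 = 87 (0b01010111)
  MOV R5, 131  → R5 = 131 (0b10000011)
  XOR R3, R5  → R3 = 87 XOR 131 = 212 (0b11010100)
Final: R3 = 212

212


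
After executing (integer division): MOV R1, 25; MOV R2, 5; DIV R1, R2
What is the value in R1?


Register state trace:
  MOV R1, 25  → R1 = 25
  MOV R2, 5  → R2 = 5
  DIV R1, R2  → R1 = 25 // 5 = 5
Final: R1 = 5

5


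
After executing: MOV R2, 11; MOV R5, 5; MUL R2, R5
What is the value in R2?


Register state trace:
  MOV R2, 11  → R2 = 11
  MOV R5, 5  → R5 = 5
  MUL R2, R5  → R2 = 11 * 5 = 55
Final: R2 = 55

55


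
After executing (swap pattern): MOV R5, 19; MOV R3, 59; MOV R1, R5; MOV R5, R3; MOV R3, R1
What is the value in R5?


Register state trace (swap pattern):
  MOV R5, 19  → R5 = 19
  MOV R3, 59  → R3 = 59
  MOV R1, R5  → R1 = 19  (save R5)
  MOV R5, R3  → R5 = 59  (R5 gets R3's value)
  MOV R3, R1  → R3 = 19  (R3 gets saved value)
Final: R5 = 59

59


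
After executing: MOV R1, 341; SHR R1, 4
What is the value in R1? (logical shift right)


Register state trace:
  MOV R1, 341  → R1 = 341
  SHR R1, 4  → R1 = 341 >> 4 = 341 // 2^4 = 21
Final: R1 = 21

21


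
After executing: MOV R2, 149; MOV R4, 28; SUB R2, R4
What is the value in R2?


Register state trace:
  MOV R2, 149  → R2 = 149
  MOV R4, 28  → R4 = 28
  SUB R2, R4  → R2 = 149 - 28 = 121
Final: R2 = 121

121


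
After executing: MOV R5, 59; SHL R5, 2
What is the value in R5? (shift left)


Register state trace:
  MOV R5, 59  → R5 = 59
  SHL R5, 2  → R5 = 59 << 2 = 59 * 2^2 = 236
Final: R5 = 236

236


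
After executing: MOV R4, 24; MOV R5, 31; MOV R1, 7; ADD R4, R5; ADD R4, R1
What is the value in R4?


Register state trace:
  MOV R4, 24  → R4 = 24
  MOV R5, 31  → R5 = 31
  MOV R1, 7  → R1 = 7
  ADD R4, R5  → R4 = 24 + 31 = 55
  ADD R4, R1  → R4 = 55 + 7 = 62
Final: R4 = 62

62


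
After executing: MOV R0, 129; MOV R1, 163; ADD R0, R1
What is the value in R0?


Register state trace:
  MOV R0, 129  → R0 = 129
  MOV R1, 163  → R1 = 163
  ADD R0, R1  → R0 = 129 + 163 = 292
Final: R0 = 292

292


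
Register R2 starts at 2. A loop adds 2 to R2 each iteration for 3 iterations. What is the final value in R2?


Starting value: R2 = 2
  Iter 1: R2 = 2 + 2 = 4
  Iter 2: R2 = 4 + 2 = 6
  Iter 3: R2 = 6 + 2 = 8
Final: R2 = 8

8


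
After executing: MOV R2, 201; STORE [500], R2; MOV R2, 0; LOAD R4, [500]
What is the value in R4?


Register and memory trace:
  MOV R2, 201  → R2 = 201
  STORE [500], R2  → mem[500] = 201
  MOV R2, 0  → R2 = 0
  LOAD R4, [500]  → R4 = mem[500] = 201
Final: R4 = 201

201


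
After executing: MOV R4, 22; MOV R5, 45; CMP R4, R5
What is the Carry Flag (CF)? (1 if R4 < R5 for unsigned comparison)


Register state trace:
  MOV R4, 22  → R4 = 22
  MOV R5, 45  → R5 = 45
  CMP R4, R5  → unsigned 22 - 45: borrow occurs
  22 < 45, so CF = 1
CF = 1

1


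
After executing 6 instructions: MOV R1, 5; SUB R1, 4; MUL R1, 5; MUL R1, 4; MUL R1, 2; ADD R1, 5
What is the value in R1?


Register state trace:
  MOV R1, 5  → R1 = 5
  SUB R1, 4  → R1 = 5 - 4 = 1
  MUL R1, 5  → R1 = 1 * 5 = 5
  MUL R1, 4  → R1 = 5 * 4 = 20
  MUL R1, 2  → R1 = 20 * 2 = 40
  ADD R1, 5  → R1 = 40 + 5 = 45
Final: R1 = 45

45


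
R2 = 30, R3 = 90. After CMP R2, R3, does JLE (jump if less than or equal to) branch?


Trace:
  R2 = 30, R3 = 90
  CMP R2, R3  → compares 30 vs 90
  JLE checks: is 30 less than or equal to 90?
  30 < 90, so condition is true
Branch taken: Yes

Yes


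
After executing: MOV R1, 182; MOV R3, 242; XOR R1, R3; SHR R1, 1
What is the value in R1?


Register state trace:
  MOV R1, 182  → R1 = 182 (0b10110110)
  MOV R3, 242  → R3 = 242 (0b11110010)
  XOR R1, R3  → R1 = 182 XOR 242 = 68 (0b01000100)
  SHR R1, 1  → R1 = 68 >> 1 = 34
Final: R1 = 34

34


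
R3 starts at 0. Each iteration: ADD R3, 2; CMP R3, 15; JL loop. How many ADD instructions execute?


Loop trace (R3 starts at 0, target 15, step 2):
  ADD #1: R3 = 0 + 2 = 2  → 2 < 15, loop
  ADD #2: R3 = 2 + 2 = 4  → 4 < 15, loop
  ADD #3: R3 = 4 + 2 = 6  → 6 < 15, loop
  ADD #4: R3 = 6 + 2 = 8  → 8 < 15, loop
  ADD #5: R3 = 8 + 2 = 10  → 10 < 15, loop
  ADD #6: R3 = 10 + 2 = 12  → 12 < 15, loop
  ADD #7: R3 = 12 + 2 = 14  → 14 < 15, loop
  ADD #8: R3 = 14 + 2 = 16  → 16 >= 15, exit
Total ADD instructions: 8

8


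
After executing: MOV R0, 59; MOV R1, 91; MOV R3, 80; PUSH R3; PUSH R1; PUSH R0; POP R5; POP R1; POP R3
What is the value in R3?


Stack trace (top is rightmost):
  MOV R0, 59  → R0 = 59
  MOV R1, 91  → R1 = 91
  MOV R3, 80  → R3 = 80
  PUSH R3  → stack: [80]
  PUSH R1  → stack: [80, 91]
  PUSH R0  → stack: [80, 91, 59]
  POP R5  → R5 = 59, stack: [80, 91]
  POP R1  → R1 = 91, stack: [80]
  POP R3  → R3 = 80, stack: []
Final: R3 = 80

80


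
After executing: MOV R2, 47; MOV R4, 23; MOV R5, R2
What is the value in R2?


Register state trace:
  MOV R2, 47  → R2 = 47
  MOV R4, 23  → R4 = 23
  MOV R5, R2  → R5 = 47
Final: R2 = 47

47


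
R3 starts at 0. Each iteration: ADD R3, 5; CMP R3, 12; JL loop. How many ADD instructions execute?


Loop trace (R3 starts at 0, target 12, step 5):
  ADD #1: R3 = 0 + 5 = 5  → 5 < 12, loop
  ADD #2: R3 = 5 + 5 = 10  → 10 < 12, loop
  ADD #3: R3 = 10 + 5 = 15  → 15 >= 12, exit
Total ADD instructions: 3

3


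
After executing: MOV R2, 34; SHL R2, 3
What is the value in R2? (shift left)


Register state trace:
  MOV R2, 34  → R2 = 34
  SHL R2, 3  → R2 = 34 << 3 = 34 * 2^3 = 272
Final: R2 = 272

272


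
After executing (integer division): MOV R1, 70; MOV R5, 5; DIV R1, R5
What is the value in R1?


Register state trace:
  MOV R1, 70  → R1 = 70
  MOV R5, 5  → R5 = 5
  DIV R1, R5  → R1 = 70 // 5 = 14
Final: R1 = 14

14


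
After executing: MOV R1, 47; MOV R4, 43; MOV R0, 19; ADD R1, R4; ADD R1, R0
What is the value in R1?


Register state trace:
  MOV R1, 47  → R1 = 47
  MOV R4, 43  → R4 = 43
  MOV R0, 19  → R0 = 19
  ADD R1, R4  → R1 = 47 + 43 = 90
  ADD R1, R0  → R1 = 90 + 19 = 109
Final: R1 = 109

109


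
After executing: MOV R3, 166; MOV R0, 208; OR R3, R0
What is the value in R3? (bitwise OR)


Register state trace:
  MOV R3, 166  → R3 = 166 (0b10100110)
  MOV R0, 208  → R0 = 208 (0b11010000)
  OR R3, R0   → R3 = 166 OR 208 = 246 (0b11110110)
Final: R3 = 246

246


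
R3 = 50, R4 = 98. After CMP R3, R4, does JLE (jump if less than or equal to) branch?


Trace:
  R3 = 50, R4 = 98
  CMP R3, R4  → compares 50 vs 98
  JLE checks: is 50 less than or equal to 98?
  50 < 98, so condition is true
Branch taken: Yes

Yes


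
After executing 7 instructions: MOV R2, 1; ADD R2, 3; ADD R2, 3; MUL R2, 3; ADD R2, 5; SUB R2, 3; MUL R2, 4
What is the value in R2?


Register state trace:
  MOV R2, 1  → R2 = 1
  ADD R2, 3  → R2 = 1 + 3 = 4
  ADD R2, 3  → R2 = 4 + 3 = 7
  MUL R2, 3  → R2 = 7 * 3 = 21
  ADD R2, 5  → R2 = 21 + 5 = 26
  SUB R2, 3  → R2 = 26 - 3 = 23
  MUL R2, 4  → R2 = 23 * 4 = 92
Final: R2 = 92

92


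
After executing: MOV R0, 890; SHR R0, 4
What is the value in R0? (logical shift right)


Register state trace:
  MOV R0, 890  → R0 = 890
  SHR R0, 4  → R0 = 890 >> 4 = 890 // 2^4 = 55
Final: R0 = 55

55


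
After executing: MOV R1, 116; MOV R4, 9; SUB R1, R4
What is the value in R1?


Register state trace:
  MOV R1, 116  → R1 = 116
  MOV R4, 9  → R4 = 9
  SUB R1, R4  → R1 = 116 - 9 = 107
Final: R1 = 107

107


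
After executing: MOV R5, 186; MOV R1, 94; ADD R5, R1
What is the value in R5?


Register state trace:
  MOV R5, 186  → R5 = 186
  MOV R1, 94  → R1 = 94
  ADD R5, R1  → R5 = 186 + 94 = 280
Final: R5 = 280

280


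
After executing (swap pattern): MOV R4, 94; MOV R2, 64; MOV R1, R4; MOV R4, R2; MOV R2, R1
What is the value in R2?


Register state trace (swap pattern):
  MOV R4, 94  → R4 = 94
  MOV R2, 64  → R2 = 64
  MOV R1, R4  → R1 = 94  (save R4)
  MOV R4, R2  → R4 = 64  (R4 gets R2's value)
  MOV R2, R1  → R2 = 94  (R2 gets saved value)
Final: R2 = 94

94


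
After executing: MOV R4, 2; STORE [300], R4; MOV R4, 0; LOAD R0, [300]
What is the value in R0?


Register and memory trace:
  MOV R4, 2  → R4 = 2
  STORE [300], R4  → mem[300] = 2
  MOV R4, 0  → R4 = 0
  LOAD R0, [300]  → R0 = mem[300] = 2
Final: R0 = 2

2


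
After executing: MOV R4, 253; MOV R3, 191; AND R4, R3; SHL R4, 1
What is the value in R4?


Register state trace:
  MOV R4, 253  → R4 = 253 (0b11111101)
  MOV R3, 191  → R3 = 191 (0b10111111)
  AND R4, R3  → R4 = 253 AND 191 = 189 (0b10111101)
  SHL R4, 1  → R4 = 189 << 1 = 378
Final: R4 = 378

378


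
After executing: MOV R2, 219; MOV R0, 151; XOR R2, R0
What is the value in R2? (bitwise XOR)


Register state trace:
  MOV R2, 219  → R2 = 219 (0b11011011)
  MOV R0, 151  → R0 = 151 (0b10010111)
  XOR R2, R0  → R2 = 219 XOR 151 = 76 (0b01001100)
Final: R2 = 76

76


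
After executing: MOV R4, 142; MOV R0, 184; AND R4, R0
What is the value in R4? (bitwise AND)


Register state trace:
  MOV R4, 142  → R4 = 142 (0b10001110)
  MOV R0, 184  → R0 = 184 (0b10111000)
  AND R4, R0  → R4 = 142 AND 184 = 136 (0b10001000)
Final: R4 = 136

136


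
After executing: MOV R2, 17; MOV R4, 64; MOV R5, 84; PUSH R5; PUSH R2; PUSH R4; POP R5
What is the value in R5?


Stack trace (top is rightmost):
  MOV R2, 17  → R2 = 17
  MOV R4, 64  → R4 = 64
  MOV R5, 84  → R5 = 84
  PUSH R5  → stack: [84]
  PUSH R2  → stack: [84, 17]
  PUSH R4  → stack: [84, 17, 64]
  POP R5  → R5 = 64, stack: [84, 17]
Final: R5 = 64

64


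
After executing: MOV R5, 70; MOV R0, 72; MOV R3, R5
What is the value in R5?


Register state trace:
  MOV R5, 70  → R5 = 70
  MOV R0, 72  → R0 = 72
  MOV R3, R5  → R3 = 70
Final: R5 = 70

70


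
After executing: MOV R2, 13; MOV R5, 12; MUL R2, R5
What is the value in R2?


Register state trace:
  MOV R2, 13  → R2 = 13
  MOV R5, 12  → R5 = 12
  MUL R2, R5  → R2 = 13 * 12 = 156
Final: R2 = 156

156


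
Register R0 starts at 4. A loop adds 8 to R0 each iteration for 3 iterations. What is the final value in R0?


Starting value: R0 = 4
  Iter 1: R0 = 4 + 8 = 12
  Iter 2: R0 = 12 + 8 = 20
  Iter 3: R0 = 20 + 8 = 28
Final: R0 = 28

28


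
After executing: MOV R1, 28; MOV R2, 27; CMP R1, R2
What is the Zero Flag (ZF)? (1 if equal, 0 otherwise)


Register state trace:
  MOV R1, 28  → R1 = 28
  MOV R2, 27  → R2 = 27
  CMP R1, R2  → computes 28 - 27 = 1
  Result is nonzero, so values are not equal
ZF = 0

0


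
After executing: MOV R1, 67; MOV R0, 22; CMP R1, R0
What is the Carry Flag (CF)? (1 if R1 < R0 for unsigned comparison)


Register state trace:
  MOV R1, 67  → R1 = 67
  MOV R0, 22  → R0 = 22
  CMP R1, R0  → unsigned 67 - 22: no borrow
  67 >= 22, so CF = 0
CF = 0

0


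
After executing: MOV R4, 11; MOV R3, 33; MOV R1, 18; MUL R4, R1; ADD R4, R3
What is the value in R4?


Register state trace:
  MOV R4, 11  → R4 = 11
  MOV R3, 33  → R3 = 33
  MOV R1, 18  → R1 = 18
  MUL R4, R1  → R4 = 11 * 18 = 198
  ADD R4, R3  → R4 = 198 + 33 = 231
Final: R4 = 231

231


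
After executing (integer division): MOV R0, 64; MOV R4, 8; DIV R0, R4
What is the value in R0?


Register state trace:
  MOV R0, 64  → R0 = 64
  MOV R4, 8  → R4 = 8
  DIV R0, R4  → R0 = 64 // 8 = 8
Final: R0 = 8

8


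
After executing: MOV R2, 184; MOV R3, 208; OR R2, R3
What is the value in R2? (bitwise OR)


Register state trace:
  MOV R2, 184  → R2 = 184 (0b10111000)
  MOV R3, 208  → R3 = 208 (0b11010000)
  OR R2, R3   → R2 = 184 OR 208 = 248 (0b11111000)
Final: R2 = 248

248


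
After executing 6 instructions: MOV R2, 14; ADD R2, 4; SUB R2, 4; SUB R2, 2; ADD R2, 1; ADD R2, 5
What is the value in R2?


Register state trace:
  MOV R2, 14  → R2 = 14
  ADD R2, 4  → R2 = 14 + 4 = 18
  SUB R2, 4  → R2 = 18 - 4 = 14
  SUB R2, 2  → R2 = 14 - 2 = 12
  ADD R2, 1  → R2 = 12 + 1 = 13
  ADD R2, 5  → R2 = 13 + 5 = 18
Final: R2 = 18

18


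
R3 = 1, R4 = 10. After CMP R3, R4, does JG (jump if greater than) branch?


Trace:
  R3 = 1, R4 = 10
  CMP R3, R4  → compares 1 vs 10
  JG checks: is 1 greater than 10?
  1 < 10, so condition is false
Branch taken: No

No


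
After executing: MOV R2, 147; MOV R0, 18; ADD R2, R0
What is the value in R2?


Register state trace:
  MOV R2, 147  → R2 = 147
  MOV R0, 18  → R0 = 18
  ADD R2, R0  → R2 = 147 + 18 = 165
Final: R2 = 165

165


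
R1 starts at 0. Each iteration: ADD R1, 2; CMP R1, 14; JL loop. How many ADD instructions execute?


Loop trace (R1 starts at 0, target 14, step 2):
  ADD #1: R1 = 0 + 2 = 2  → 2 < 14, loop
  ADD #2: R1 = 2 + 2 = 4  → 4 < 14, loop
  ADD #3: R1 = 4 + 2 = 6  → 6 < 14, loop
  ADD #4: R1 = 6 + 2 = 8  → 8 < 14, loop
  ADD #5: R1 = 8 + 2 = 10  → 10 < 14, loop
  ADD #6: R1 = 10 + 2 = 12  → 12 < 14, loop
  ADD #7: R1 = 12 + 2 = 14  → 14 >= 14, exit
Total ADD instructions: 7

7


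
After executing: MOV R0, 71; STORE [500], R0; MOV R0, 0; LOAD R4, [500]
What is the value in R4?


Register and memory trace:
  MOV R0, 71  → R0 = 71
  STORE [500], R0  → mem[500] = 71
  MOV R0, 0  → R0 = 0
  LOAD R4, [500]  → R4 = mem[500] = 71
Final: R4 = 71

71


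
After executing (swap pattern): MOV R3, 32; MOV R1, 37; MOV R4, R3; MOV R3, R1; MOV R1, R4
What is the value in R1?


Register state trace (swap pattern):
  MOV R3, 32  → R3 = 32
  MOV R1, 37  → R1 = 37
  MOV R4, R3  → R4 = 32  (save R3)
  MOV R3, R1  → R3 = 37  (R3 gets R1's value)
  MOV R1, R4  → R1 = 32  (R1 gets saved value)
Final: R1 = 32

32


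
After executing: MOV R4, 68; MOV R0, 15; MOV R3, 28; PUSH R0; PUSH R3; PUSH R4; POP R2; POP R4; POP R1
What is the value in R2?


Stack trace (top is rightmost):
  MOV R4, 68  → R4 = 68
  MOV R0, 15  → R0 = 15
  MOV R3, 28  → R3 = 28
  PUSH R0  → stack: [15]
  PUSH R3  → stack: [15, 28]
  PUSH R4  → stack: [15, 28, 68]
  POP R2  → R2 = 68, stack: [15, 28]
  POP R4  → R4 = 28, stack: [15]
  POP R1  → R1 = 15, stack: []
Final: R2 = 68

68


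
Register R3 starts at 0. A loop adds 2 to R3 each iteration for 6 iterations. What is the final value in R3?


Starting value: R3 = 0
  Iter 1: R3 = 0 + 2 = 2
  Iter 2: R3 = 2 + 2 = 4
  Iter 3: R3 = 4 + 2 = 6
  Iter 4: R3 = 6 + 2 = 8
  Iter 5: R3 = 8 + 2 = 10
  Iter 6: R3 = 10 + 2 = 12
Final: R3 = 12

12


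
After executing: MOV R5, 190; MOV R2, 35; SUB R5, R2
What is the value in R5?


Register state trace:
  MOV R5, 190  → R5 = 190
  MOV R2, 35  → R2 = 35
  SUB R5, R2  → R5 = 190 - 35 = 155
Final: R5 = 155

155


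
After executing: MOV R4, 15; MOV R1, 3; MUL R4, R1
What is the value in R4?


Register state trace:
  MOV R4, 15  → R4 = 15
  MOV R1, 3  → R1 = 3
  MUL R4, R1  → R4 = 15 * 3 = 45
Final: R4 = 45

45


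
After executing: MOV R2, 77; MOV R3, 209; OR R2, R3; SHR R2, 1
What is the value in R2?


Register state trace:
  MOV R2, 77  → R2 = 77 (0b01001101)
  MOV R3, 209  → R3 = 209 (0b11010001)
  OR R2, R3  → R2 = 77 OR 209 = 221 (0b11011101)
  SHR R2, 1  → R2 = 221 >> 1 = 110
Final: R2 = 110

110


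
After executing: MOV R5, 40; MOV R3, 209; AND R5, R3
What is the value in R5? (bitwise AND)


Register state trace:
  MOV R5, 40  → R5 = 40 (0b00101000)
  MOV R3, 209  → R3 = 209 (0b11010001)
  AND R5, R3  → R5 = 40 AND 209 = 0 (0b00000000)
Final: R5 = 0

0
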